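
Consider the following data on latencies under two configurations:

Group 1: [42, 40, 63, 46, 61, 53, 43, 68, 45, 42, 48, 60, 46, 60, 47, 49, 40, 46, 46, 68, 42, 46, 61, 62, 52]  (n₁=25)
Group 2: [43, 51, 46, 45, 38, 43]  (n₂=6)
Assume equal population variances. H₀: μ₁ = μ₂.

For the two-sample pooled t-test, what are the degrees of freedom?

degrees of freedom = 29

df = n₁ + n₂ − 2 = 25 + 6 − 2 = 29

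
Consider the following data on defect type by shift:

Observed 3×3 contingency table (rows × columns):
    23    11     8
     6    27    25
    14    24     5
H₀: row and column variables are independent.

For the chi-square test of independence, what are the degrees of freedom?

degrees of freedom = 4

df = (r−1)(c−1) = (3−1)·(3−1) = 4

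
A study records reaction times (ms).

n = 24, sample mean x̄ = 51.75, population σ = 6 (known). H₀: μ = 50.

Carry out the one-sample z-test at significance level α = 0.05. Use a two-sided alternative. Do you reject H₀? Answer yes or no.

reject H₀: no

SE = σ/√n = 6/√24 = 1.2247
z = (x̄−μ₀)/SE = (51.75−50)/1.2247 = 1.4289
p-value (two-sided) = 0.15304
At α=0.05: p ≥ α → fail to reject H₀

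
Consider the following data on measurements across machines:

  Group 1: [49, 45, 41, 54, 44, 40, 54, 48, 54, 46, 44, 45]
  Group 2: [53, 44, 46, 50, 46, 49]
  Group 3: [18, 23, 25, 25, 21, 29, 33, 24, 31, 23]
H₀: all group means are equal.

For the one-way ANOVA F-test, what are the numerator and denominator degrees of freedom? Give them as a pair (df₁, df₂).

degrees of freedom = [2, 25]

k = 3 groups, N = 28 total
df = (k−1, N−k) = (3−1, 28−3) = (2, 25)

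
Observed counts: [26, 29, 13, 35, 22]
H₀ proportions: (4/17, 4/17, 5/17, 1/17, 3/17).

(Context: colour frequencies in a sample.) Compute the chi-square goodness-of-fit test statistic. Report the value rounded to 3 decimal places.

n = 125; E_i = n·p_i = [29.41, 29.41, 36.76, 7.35, 22.06]
χ² = (26−29.41)²/29.41 + (29−29.41)²/29.41 + (13−36.76)²/36.76 + (35−7.35)²/7.35 + (22−22.06)²/22.06 = 119.7161
df = 4

test statistic = 119.716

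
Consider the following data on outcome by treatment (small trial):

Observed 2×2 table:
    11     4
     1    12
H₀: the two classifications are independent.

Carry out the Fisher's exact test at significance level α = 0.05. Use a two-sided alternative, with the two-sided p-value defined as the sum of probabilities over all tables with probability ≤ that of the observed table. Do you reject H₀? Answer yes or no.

reject H₀: yes

Margins: r₁=15, r₂=13, c₁=12, c₂=16, n=28
p_obs = C(15,11)·C(13,1)/C(28,12); sum pmf over tables with pmf ≤ p_obs
p-value (two-sided) = 0.00064
At α=0.05: p < α → reject H₀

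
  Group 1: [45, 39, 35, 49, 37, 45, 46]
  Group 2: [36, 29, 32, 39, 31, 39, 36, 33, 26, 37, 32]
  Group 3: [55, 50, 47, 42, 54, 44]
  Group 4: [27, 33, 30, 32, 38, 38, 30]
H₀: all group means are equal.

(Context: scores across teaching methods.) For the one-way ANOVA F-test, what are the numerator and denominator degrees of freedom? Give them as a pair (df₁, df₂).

degrees of freedom = [3, 27]

k = 4 groups, N = 31 total
df = (k−1, N−k) = (4−1, 31−4) = (3, 27)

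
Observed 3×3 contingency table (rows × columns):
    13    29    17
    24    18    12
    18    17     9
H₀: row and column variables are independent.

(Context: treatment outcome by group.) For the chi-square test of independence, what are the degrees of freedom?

degrees of freedom = 4

df = (r−1)(c−1) = (3−1)·(3−1) = 4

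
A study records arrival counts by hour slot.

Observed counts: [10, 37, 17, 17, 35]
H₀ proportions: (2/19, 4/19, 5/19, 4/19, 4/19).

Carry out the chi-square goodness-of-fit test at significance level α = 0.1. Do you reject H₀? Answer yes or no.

n = 116; E_i = n·p_i = [12.21, 24.42, 30.53, 24.42, 24.42]
χ² = (10−12.21)²/12.21 + (37−24.42)²/24.42 + (17−30.53)²/30.53 + (17−24.42)²/24.42 + (35−24.42)²/24.42 = 19.7108
df = 4
p-value (upper-tail) = 0.00057
At α=0.1: p < α → reject H₀

reject H₀: yes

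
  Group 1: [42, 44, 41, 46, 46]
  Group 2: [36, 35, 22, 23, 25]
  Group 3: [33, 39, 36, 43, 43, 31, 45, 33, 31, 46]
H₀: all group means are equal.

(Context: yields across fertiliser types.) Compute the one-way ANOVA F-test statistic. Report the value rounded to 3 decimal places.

Group means [43.80, 28.20, 38.00], grand mean 37.000
SSB = Σnᵢ(x̄ᵢ−x̄)² = 628.400; SSW = ΣΣ(x−x̄ᵢ)² = 519.600
MSB = 628.400/2 = 314.2000; MSW = 519.600/17 = 30.5647
F = MSB/MSW = 10.2798
df = (2, 17)

test statistic = 10.280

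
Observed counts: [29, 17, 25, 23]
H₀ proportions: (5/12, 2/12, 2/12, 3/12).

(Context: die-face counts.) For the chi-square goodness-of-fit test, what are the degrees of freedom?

df = k − 1 = 4 − 1 = 3

degrees of freedom = 3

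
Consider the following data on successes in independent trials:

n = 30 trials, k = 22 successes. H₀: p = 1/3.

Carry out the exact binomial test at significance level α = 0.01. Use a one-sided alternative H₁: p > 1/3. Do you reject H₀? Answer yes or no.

reject H₀: yes

Exact binomial: n=30, k=22, p₀=1/3=0.3333
P(X≥22) from Σ C(n,i)·p₀^i·(1−p₀)^(n−i)
p-value (one-sided, H₁ greater) = 0.00001
At α=0.01: p < α → reject H₀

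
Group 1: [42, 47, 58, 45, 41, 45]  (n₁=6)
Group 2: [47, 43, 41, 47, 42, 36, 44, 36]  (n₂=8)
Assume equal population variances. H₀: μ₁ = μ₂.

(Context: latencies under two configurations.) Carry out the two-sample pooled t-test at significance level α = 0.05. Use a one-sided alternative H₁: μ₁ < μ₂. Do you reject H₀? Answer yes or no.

reject H₀: no

x̄₁=46.333, s₁=6.121, n₁=6
x̄₂=42.000, s₂=4.276, n₂=8
s_p² = [5·6.121² + 7·4.276²]/12 = 26.2778
SE = √(s_p²·(1/6+1/8)) = 2.7685
t = (46.333−42.000)/2.7685 = 1.5653
df = 12
p-value (one-sided, H₁ less) = 0.92825
At α=0.05: p ≥ α → fail to reject H₀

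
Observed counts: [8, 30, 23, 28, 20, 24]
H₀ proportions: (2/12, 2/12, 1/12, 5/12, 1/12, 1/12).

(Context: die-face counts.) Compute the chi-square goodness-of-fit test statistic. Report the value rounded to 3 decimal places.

test statistic = 60.426

n = 133; E_i = n·p_i = [22.17, 22.17, 11.08, 55.42, 11.08, 11.08]
χ² = (8−22.17)²/22.17 + (30−22.17)²/22.17 + (23−11.08)²/11.08 + (28−55.42)²/55.42 + (20−11.08)²/11.08 + (24−11.08)²/11.08 = 60.4256
df = 5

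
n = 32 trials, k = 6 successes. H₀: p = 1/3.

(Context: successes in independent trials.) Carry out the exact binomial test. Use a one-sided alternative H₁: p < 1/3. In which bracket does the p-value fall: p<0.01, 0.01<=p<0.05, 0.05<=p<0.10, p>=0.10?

p-value bracket: 0.05<=p<0.10

Exact binomial: n=32, k=6, p₀=1/3=0.3333
P(X≤6) from Σ C(n,i)·p₀^i·(1−p₀)^(n−i)
p-value (one-sided, H₁ less) = 0.05438
→ bracket: 0.05<=p<0.10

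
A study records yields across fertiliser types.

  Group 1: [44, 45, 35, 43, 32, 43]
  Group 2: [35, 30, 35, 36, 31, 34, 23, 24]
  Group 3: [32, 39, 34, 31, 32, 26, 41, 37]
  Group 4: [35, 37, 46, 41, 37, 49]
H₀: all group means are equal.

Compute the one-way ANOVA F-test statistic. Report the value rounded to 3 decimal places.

Group means [40.33, 31.00, 34.00, 40.83], grand mean 35.964
SSB = Σnᵢ(x̄ᵢ−x̄)² = 484.798; SSW = ΣΣ(x−x̄ᵢ)² = 648.167
MSB = 484.798/3 = 161.5992; MSW = 648.167/24 = 27.0069
F = MSB/MSW = 5.9836
df = (3, 24)

test statistic = 5.984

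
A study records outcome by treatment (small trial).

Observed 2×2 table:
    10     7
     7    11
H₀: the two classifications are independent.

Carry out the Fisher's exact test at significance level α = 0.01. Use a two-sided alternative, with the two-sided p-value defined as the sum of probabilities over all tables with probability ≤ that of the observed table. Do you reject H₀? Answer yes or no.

Margins: r₁=17, r₂=18, c₁=17, c₂=18, n=35
p_obs = C(17,10)·C(18,7)/C(35,17); sum pmf over tables with pmf ≤ p_obs
p-value (two-sided) = 0.31754
At α=0.01: p ≥ α → fail to reject H₀

reject H₀: no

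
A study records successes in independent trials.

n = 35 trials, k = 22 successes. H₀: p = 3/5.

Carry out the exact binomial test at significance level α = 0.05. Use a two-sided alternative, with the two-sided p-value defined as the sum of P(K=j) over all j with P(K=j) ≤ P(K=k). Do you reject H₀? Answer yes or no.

reject H₀: no

Exact binomial: n=35, k=22, p₀=3/5=0.6000
P(X=j) = C(n,j)·p₀^j·(1−p₀)^(n−j); p = Σ P(X=j) over j with P(X=j) ≤ P(X=22)
p-value (two-sided) = 0.86339
At α=0.05: p ≥ α → fail to reject H₀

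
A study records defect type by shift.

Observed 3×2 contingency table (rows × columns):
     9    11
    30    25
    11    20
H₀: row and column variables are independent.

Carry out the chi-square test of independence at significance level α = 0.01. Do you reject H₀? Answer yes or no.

reject H₀: no

Row totals [20, 55, 31], col totals [50, 56], n=106
χ² = (9−9.43)²/9.43 + (11−10.57)²/10.57 + (30−25.94)²/25.94 + (25−29.06)²/29.06 + (11−14.62)²/14.62 + (20−16.38)²/16.38 = 2.9372
df = 2
p-value (upper-tail) = 0.23024
At α=0.01: p ≥ α → fail to reject H₀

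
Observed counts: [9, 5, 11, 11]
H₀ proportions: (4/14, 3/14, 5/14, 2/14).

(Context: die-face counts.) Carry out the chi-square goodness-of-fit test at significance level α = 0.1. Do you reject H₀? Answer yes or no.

reject H₀: yes

n = 36; E_i = n·p_i = [10.29, 7.71, 12.86, 5.14]
χ² = (9−10.29)²/10.29 + (5−7.71)²/7.71 + (11−12.86)²/12.86 + (11−5.14)²/5.14 = 8.0546
df = 3
p-value (upper-tail) = 0.04490
At α=0.1: p < α → reject H₀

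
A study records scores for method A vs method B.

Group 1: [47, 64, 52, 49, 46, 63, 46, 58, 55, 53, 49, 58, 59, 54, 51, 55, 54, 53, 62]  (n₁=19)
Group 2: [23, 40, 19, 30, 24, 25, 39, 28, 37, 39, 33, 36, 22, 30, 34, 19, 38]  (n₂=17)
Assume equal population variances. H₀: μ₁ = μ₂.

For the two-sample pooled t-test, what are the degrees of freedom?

degrees of freedom = 34

df = n₁ + n₂ − 2 = 19 + 17 − 2 = 34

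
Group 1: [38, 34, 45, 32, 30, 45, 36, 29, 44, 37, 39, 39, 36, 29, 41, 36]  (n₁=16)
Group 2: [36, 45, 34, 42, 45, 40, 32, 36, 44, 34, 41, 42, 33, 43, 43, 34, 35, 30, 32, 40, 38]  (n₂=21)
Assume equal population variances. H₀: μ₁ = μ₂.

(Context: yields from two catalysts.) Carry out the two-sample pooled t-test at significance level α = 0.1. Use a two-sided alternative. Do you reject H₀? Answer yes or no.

reject H₀: no

x̄₁=36.875, s₁=5.265, n₁=16
x̄₂=38.048, s₂=4.790, n₂=21
s_p² = [15·5.265² + 20·4.790²]/35 = 24.9915
SE = √(s_p²·(1/16+1/21)) = 1.6589
t = (36.875−38.048)/1.6589 = -0.7069
df = 35
p-value (two-sided) = 0.48434
At α=0.1: p ≥ α → fail to reject H₀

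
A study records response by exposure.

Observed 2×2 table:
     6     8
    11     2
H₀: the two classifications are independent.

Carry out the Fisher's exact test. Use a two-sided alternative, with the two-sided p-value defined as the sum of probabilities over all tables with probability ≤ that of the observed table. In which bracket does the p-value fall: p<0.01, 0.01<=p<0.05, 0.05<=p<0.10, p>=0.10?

p-value bracket: 0.01<=p<0.05

Margins: r₁=14, r₂=13, c₁=17, c₂=10, n=27
p_obs = C(14,6)·C(13,11)/C(27,17); sum pmf over tables with pmf ≤ p_obs
p-value (two-sided) = 0.04607
→ bracket: 0.01<=p<0.05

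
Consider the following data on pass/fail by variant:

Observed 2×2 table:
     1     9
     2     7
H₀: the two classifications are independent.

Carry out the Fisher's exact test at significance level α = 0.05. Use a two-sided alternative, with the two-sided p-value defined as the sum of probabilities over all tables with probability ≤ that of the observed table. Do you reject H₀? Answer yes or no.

reject H₀: no

Margins: r₁=10, r₂=9, c₁=3, c₂=16, n=19
p_obs = C(10,1)·C(9,2)/C(19,3); sum pmf over tables with pmf ≤ p_obs
p-value (two-sided) = 0.58204
At α=0.05: p ≥ α → fail to reject H₀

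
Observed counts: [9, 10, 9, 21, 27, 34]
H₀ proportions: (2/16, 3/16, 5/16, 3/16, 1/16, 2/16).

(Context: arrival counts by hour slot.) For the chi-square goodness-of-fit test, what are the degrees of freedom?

df = k − 1 = 6 − 1 = 5

degrees of freedom = 5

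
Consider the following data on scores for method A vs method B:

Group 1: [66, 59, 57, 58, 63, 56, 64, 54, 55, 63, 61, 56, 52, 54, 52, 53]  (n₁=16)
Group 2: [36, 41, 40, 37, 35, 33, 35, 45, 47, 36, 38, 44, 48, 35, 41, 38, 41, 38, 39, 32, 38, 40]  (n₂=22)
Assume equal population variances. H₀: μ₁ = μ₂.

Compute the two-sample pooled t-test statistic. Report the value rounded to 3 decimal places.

test statistic = 13.076

x̄₁=57.688, s₁=4.512, n₁=16
x̄₂=38.955, s₂=4.248, n₂=22
s_p² = [15·4.512² + 21·4.248²]/36 = 19.0109
SE = √(s_p²·(1/16+1/22)) = 1.4326
t = (57.688−38.955)/1.4326 = 13.0763
df = 36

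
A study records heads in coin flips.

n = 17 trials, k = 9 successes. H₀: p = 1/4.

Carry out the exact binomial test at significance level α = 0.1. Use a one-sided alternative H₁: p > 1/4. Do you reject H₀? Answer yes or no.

reject H₀: yes

Exact binomial: n=17, k=9, p₀=1/4=0.2500
P(X≥9) from Σ C(n,i)·p₀^i·(1−p₀)^(n−i)
p-value (one-sided, H₁ greater) = 0.01238
At α=0.1: p < α → reject H₀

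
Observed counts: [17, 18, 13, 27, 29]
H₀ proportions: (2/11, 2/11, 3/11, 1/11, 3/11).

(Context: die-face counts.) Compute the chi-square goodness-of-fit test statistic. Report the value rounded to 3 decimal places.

test statistic = 41.133

n = 104; E_i = n·p_i = [18.91, 18.91, 28.36, 9.45, 28.36]
χ² = (17−18.91)²/18.91 + (18−18.91)²/18.91 + (13−28.36)²/28.36 + (27−9.45)²/9.45 + (29−28.36)²/28.36 = 41.1330
df = 4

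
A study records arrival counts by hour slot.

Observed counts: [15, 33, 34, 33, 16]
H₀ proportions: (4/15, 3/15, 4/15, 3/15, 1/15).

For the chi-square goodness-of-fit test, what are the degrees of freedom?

degrees of freedom = 4

df = k − 1 = 5 − 1 = 4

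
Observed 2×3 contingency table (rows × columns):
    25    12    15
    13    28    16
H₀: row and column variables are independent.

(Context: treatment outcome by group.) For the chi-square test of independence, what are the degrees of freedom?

df = (r−1)(c−1) = (2−1)·(3−1) = 2

degrees of freedom = 2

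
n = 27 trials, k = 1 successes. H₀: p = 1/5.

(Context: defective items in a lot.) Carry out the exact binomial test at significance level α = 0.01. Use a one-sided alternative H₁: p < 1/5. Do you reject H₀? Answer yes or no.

Exact binomial: n=27, k=1, p₀=1/5=0.2000
P(X≤1) from Σ C(n,i)·p₀^i·(1−p₀)^(n−i)
p-value (one-sided, H₁ less) = 0.01874
At α=0.01: p ≥ α → fail to reject H₀

reject H₀: no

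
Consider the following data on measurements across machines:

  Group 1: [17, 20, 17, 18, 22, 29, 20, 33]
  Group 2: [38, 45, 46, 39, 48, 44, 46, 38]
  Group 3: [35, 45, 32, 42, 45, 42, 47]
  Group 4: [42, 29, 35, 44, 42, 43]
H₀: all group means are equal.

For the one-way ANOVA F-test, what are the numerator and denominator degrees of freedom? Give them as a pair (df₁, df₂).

k = 4 groups, N = 29 total
df = (k−1, N−k) = (4−1, 29−4) = (3, 25)

degrees of freedom = [3, 25]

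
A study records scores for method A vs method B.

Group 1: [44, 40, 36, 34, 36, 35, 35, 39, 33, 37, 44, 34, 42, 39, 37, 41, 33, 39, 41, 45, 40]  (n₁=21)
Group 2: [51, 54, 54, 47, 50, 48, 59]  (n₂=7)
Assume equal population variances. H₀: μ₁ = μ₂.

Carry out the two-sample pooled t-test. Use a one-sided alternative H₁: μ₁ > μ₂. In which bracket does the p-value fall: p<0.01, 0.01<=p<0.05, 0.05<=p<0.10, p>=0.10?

p-value bracket: p>=0.10

x̄₁=38.286, s₁=3.703, n₁=21
x̄₂=51.857, s₂=4.140, n₂=7
s_p² = [20·3.703² + 6·4.140²]/26 = 14.5055
SE = √(s_p²·(1/21+1/7)) = 1.6622
t = (38.286−51.857)/1.6622 = -8.1647
df = 26
p-value (one-sided, H₁ greater) = 1.00000
→ bracket: p>=0.10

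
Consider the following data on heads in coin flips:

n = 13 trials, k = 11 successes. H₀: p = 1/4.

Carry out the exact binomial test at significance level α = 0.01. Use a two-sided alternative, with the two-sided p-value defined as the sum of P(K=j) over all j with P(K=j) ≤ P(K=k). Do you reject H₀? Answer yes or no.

Exact binomial: n=13, k=11, p₀=1/4=0.2500
P(X=j) = C(n,j)·p₀^j·(1−p₀)^(n−j); p = Σ P(X=j) over j with P(X=j) ≤ P(X=11)
p-value (two-sided) = 0.00001
At α=0.01: p < α → reject H₀

reject H₀: yes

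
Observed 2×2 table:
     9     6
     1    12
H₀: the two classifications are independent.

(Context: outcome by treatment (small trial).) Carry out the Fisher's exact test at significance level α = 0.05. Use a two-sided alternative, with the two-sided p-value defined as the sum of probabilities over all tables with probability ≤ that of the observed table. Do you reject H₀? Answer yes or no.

Margins: r₁=15, r₂=13, c₁=10, c₂=18, n=28
p_obs = C(15,9)·C(13,1)/C(28,10); sum pmf over tables with pmf ≤ p_obs
p-value (two-sided) = 0.00603
At α=0.05: p < α → reject H₀

reject H₀: yes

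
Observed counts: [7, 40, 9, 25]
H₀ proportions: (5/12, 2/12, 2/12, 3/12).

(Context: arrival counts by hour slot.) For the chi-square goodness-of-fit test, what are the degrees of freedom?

df = k − 1 = 4 − 1 = 3

degrees of freedom = 3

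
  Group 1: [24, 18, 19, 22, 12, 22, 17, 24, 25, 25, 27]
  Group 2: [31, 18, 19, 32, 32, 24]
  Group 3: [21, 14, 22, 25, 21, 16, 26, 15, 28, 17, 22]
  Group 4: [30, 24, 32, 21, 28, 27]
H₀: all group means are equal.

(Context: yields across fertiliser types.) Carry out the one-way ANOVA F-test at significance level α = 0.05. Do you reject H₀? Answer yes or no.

Group means [21.36, 26.00, 20.64, 27.00], grand mean 22.941
SSB = Σnᵢ(x̄ᵢ−x̄)² = 240.791; SSW = ΣΣ(x−x̄ᵢ)² = 707.091
MSB = 240.791/3 = 80.2638; MSW = 707.091/30 = 23.5697
F = MSB/MSW = 3.4054
df = (3, 30)
p-value (upper-tail) = 0.03019
At α=0.05: p < α → reject H₀

reject H₀: yes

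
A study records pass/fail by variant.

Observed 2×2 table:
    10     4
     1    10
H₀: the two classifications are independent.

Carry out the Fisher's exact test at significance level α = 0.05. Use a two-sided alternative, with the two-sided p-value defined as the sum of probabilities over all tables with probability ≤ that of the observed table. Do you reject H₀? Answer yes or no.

reject H₀: yes

Margins: r₁=14, r₂=11, c₁=11, c₂=14, n=25
p_obs = C(14,10)·C(11,1)/C(25,11); sum pmf over tables with pmf ≤ p_obs
p-value (two-sided) = 0.00371
At α=0.05: p < α → reject H₀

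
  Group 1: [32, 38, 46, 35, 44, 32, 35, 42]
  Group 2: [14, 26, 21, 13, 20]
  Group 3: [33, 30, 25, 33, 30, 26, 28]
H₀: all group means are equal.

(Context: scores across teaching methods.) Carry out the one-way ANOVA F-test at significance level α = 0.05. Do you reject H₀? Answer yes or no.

reject H₀: yes

Group means [38.00, 18.80, 29.29], grand mean 30.150
SSB = Σnᵢ(x̄ᵢ−x̄)² = 1142.321; SSW = ΣΣ(x−x̄ᵢ)² = 380.229
MSB = 1142.321/2 = 571.1607; MSW = 380.229/17 = 22.3664
F = MSB/MSW = 25.5366
df = (2, 17)
p-value (upper-tail) = 0.00001
At α=0.05: p < α → reject H₀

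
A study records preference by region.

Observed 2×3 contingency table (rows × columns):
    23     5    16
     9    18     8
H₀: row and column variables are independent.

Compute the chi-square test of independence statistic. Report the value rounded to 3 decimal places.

Row totals [44, 35], col totals [32, 23, 24], n=79
χ² = (23−17.82)²/17.82 + (5−12.81)²/12.81 + (16−13.37)²/13.37 + (9−14.18)²/14.18 + (18−10.19)²/10.19 + (8−10.63)²/10.63 = 15.3129
df = 2

test statistic = 15.313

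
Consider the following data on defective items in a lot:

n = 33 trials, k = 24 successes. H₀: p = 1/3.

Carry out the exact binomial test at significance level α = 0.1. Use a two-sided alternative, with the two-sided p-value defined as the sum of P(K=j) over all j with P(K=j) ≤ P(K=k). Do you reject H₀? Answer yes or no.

reject H₀: yes

Exact binomial: n=33, k=24, p₀=1/3=0.3333
P(X=j) = C(n,j)·p₀^j·(1−p₀)^(n−j); p = Σ P(X=j) over j with P(X=j) ≤ P(X=24)
p-value (two-sided) = 0.00001
At α=0.1: p < α → reject H₀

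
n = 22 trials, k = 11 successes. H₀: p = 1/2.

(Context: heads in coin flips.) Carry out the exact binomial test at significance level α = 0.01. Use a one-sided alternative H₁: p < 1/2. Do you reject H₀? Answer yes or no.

Exact binomial: n=22, k=11, p₀=1/2=0.5000
P(X≤11) from Σ C(n,i)·p₀^i·(1−p₀)^(n−i)
p-value (one-sided, H₁ less) = 0.58409
At α=0.01: p ≥ α → fail to reject H₀

reject H₀: no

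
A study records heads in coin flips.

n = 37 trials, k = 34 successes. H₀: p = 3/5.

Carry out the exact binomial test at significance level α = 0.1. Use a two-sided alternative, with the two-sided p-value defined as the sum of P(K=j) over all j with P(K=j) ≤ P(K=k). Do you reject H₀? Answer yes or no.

Exact binomial: n=37, k=34, p₀=3/5=0.6000
P(X=j) = C(n,j)·p₀^j·(1−p₀)^(n−j); p = Σ P(X=j) over j with P(X=j) ≤ P(X=34)
p-value (two-sided) = 0.00003
At α=0.1: p < α → reject H₀

reject H₀: yes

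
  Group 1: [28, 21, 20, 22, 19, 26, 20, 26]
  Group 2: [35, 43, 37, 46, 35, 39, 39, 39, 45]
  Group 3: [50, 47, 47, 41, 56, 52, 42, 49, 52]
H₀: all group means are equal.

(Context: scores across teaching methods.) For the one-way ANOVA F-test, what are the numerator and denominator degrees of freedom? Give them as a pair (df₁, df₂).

k = 3 groups, N = 26 total
df = (k−1, N−k) = (3−1, 26−3) = (2, 23)

degrees of freedom = [2, 23]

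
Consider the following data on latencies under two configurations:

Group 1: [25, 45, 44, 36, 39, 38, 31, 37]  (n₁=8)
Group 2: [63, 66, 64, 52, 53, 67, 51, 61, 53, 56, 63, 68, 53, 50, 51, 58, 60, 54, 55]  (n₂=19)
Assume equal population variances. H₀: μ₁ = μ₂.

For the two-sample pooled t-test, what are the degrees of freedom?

degrees of freedom = 25

df = n₁ + n₂ − 2 = 8 + 19 − 2 = 25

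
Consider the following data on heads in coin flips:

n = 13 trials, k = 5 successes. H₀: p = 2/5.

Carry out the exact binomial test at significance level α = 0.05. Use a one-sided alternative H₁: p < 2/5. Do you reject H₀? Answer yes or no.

reject H₀: no

Exact binomial: n=13, k=5, p₀=2/5=0.4000
P(X≤5) from Σ C(n,i)·p₀^i·(1−p₀)^(n−i)
p-value (one-sided, H₁ less) = 0.57440
At α=0.05: p ≥ α → fail to reject H₀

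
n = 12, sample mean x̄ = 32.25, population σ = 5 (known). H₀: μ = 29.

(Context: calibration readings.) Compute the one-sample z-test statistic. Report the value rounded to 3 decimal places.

SE = σ/√n = 5/√12 = 1.4434
z = (x̄−μ₀)/SE = (32.25−29)/1.4434 = 2.2517

test statistic = 2.252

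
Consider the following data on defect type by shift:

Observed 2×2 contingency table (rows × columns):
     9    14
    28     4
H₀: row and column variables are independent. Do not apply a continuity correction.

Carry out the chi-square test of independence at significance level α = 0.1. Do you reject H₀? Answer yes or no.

reject H₀: yes

Row totals [23, 32], col totals [37, 18], n=55
χ² = (9−15.47)²/15.47 + (14−7.53)²/7.53 + (28−21.53)²/21.53 + (4−10.47)²/10.47 = 14.2204
df = 1
p-value (upper-tail) = 0.00016
At α=0.1: p < α → reject H₀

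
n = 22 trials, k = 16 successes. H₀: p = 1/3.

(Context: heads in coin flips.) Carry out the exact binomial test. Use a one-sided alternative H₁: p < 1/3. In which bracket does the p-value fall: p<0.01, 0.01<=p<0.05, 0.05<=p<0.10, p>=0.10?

Exact binomial: n=22, k=16, p₀=1/3=0.3333
P(X≤16) from Σ C(n,i)·p₀^i·(1−p₀)^(n−i)
p-value (one-sided, H₁ less) = 0.99997
→ bracket: p>=0.10

p-value bracket: p>=0.10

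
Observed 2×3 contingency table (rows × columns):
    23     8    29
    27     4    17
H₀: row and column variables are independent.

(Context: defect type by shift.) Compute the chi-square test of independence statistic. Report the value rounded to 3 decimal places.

Row totals [60, 48], col totals [50, 12, 46], n=108
χ² = (23−27.78)²/27.78 + (8−6.67)²/6.67 + (29−25.56)²/25.56 + (27−22.22)²/22.22 + (4−5.33)²/5.33 + (17−20.44)²/20.44 = 3.4936
df = 2

test statistic = 3.494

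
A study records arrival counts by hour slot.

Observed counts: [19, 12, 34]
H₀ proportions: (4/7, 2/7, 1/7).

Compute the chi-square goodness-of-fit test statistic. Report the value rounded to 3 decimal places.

test statistic = 76.965

n = 65; E_i = n·p_i = [37.14, 18.57, 9.29]
χ² = (19−37.14)²/37.14 + (12−18.57)²/18.57 + (34−9.29)²/9.29 = 76.9654
df = 2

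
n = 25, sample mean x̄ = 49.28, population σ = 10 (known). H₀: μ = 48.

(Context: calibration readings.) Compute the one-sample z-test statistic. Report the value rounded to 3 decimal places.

test statistic = 0.640

SE = σ/√n = 10/√25 = 2.0000
z = (x̄−μ₀)/SE = (49.28−48)/2.0000 = 0.6400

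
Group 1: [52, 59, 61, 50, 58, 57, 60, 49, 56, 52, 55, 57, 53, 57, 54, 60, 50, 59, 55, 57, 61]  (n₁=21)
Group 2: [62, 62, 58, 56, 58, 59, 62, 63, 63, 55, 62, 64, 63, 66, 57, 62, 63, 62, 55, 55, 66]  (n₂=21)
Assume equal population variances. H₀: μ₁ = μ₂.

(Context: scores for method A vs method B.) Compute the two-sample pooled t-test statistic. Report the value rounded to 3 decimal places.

test statistic = -4.305

x̄₁=55.810, s₁=3.710, n₁=21
x̄₂=60.619, s₂=3.528, n₂=21
s_p² = [20·3.710² + 20·3.528²]/40 = 13.1048
SE = √(s_p²·(1/21+1/21)) = 1.1172
t = (55.810−60.619)/1.1172 = -4.3051
df = 40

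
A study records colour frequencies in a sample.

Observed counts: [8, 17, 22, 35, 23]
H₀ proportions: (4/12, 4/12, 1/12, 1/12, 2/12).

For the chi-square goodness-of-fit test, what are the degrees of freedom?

degrees of freedom = 4

df = k − 1 = 5 − 1 = 4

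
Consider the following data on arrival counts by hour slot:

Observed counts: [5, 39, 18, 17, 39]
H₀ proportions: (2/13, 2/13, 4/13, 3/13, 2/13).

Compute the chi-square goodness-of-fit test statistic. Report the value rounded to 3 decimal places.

test statistic = 70.482

n = 118; E_i = n·p_i = [18.15, 18.15, 36.31, 27.23, 18.15]
χ² = (5−18.15)²/18.15 + (39−18.15)²/18.15 + (18−36.31)²/36.31 + (17−27.23)²/27.23 + (39−18.15)²/18.15 = 70.4816
df = 4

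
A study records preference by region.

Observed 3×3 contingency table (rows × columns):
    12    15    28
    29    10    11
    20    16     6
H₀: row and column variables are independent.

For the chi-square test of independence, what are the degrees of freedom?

degrees of freedom = 4

df = (r−1)(c−1) = (3−1)·(3−1) = 4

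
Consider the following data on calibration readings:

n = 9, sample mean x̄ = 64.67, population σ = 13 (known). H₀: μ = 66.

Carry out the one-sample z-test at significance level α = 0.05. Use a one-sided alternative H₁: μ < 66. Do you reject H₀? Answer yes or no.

reject H₀: no

SE = σ/√n = 13/√9 = 4.3333
z = (x̄−μ₀)/SE = (64.67−66)/4.3333 = -0.3069
p-value (one-sided, H₁ less) = 0.37945
At α=0.05: p ≥ α → fail to reject H₀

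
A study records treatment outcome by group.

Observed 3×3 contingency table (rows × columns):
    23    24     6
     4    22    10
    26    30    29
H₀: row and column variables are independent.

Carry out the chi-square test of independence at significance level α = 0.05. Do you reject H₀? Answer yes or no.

reject H₀: yes

Row totals [53, 36, 85], col totals [53, 76, 45], n=174
χ² = (23−16.14)²/16.14 + (24−23.15)²/23.15 + (6−13.71)²/13.71 + (4−10.97)²/10.97 + (22−15.72)²/15.72 + (10−9.31)²/9.31 + (26−25.89)²/25.89 + (30−37.13)²/37.13 + (29−21.98)²/21.98 = 17.8654
df = 4
p-value (upper-tail) = 0.00131
At α=0.05: p < α → reject H₀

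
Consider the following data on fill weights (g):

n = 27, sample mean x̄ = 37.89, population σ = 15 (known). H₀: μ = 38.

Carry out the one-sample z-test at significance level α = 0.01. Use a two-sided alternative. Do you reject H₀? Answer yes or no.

SE = σ/√n = 15/√27 = 2.8868
z = (x̄−μ₀)/SE = (37.89−38)/2.8868 = -0.0381
p-value (two-sided) = 0.96960
At α=0.01: p ≥ α → fail to reject H₀

reject H₀: no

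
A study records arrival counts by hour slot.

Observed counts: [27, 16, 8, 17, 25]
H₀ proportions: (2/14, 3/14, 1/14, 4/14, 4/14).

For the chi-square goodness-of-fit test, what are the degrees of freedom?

degrees of freedom = 4

df = k − 1 = 5 − 1 = 4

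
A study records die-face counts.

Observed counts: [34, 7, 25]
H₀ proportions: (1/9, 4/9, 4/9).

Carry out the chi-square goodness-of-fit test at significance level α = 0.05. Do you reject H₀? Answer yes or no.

n = 66; E_i = n·p_i = [7.33, 29.33, 29.33]
χ² = (34−7.33)²/7.33 + (7−29.33)²/29.33 + (25−29.33)²/29.33 = 114.6136
df = 2
p-value (upper-tail) = 0.00000
At α=0.05: p < α → reject H₀

reject H₀: yes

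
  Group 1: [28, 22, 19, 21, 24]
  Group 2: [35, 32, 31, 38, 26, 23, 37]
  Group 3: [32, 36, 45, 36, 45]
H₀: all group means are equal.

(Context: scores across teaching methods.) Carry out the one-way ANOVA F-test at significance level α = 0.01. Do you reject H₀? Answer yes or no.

Group means [22.80, 31.71, 38.80], grand mean 31.176
SSB = Σnᵢ(x̄ᵢ−x̄)² = 643.442; SSW = ΣΣ(x−x̄ᵢ)² = 373.029
MSB = 643.442/2 = 321.7210; MSW = 373.029/14 = 26.6449
F = MSB/MSW = 12.0744
df = (2, 14)
p-value (upper-tail) = 0.00090
At α=0.01: p < α → reject H₀

reject H₀: yes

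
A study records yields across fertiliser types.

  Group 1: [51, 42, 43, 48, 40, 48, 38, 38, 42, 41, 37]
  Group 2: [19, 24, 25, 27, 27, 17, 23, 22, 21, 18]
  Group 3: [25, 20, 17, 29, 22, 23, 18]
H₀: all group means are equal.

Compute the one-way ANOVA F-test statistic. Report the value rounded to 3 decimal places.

test statistic = 80.406

Group means [42.55, 22.30, 22.00], grand mean 30.179
SSB = Σnᵢ(x̄ᵢ−x̄)² = 2771.280; SSW = ΣΣ(x−x̄ᵢ)² = 430.827
MSB = 2771.280/2 = 1385.6399; MSW = 430.827/25 = 17.2331
F = MSB/MSW = 80.4058
df = (2, 25)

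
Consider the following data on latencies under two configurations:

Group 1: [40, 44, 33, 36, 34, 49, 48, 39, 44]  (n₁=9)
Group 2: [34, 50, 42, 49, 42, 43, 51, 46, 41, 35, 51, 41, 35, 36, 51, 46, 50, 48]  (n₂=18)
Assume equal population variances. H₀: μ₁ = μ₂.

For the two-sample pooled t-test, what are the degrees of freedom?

df = n₁ + n₂ − 2 = 9 + 18 − 2 = 25

degrees of freedom = 25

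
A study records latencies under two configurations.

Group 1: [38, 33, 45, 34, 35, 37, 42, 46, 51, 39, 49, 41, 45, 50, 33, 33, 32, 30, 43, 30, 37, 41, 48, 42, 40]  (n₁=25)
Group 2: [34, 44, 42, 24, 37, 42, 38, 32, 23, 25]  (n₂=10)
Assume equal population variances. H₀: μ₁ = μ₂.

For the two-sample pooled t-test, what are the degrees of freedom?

degrees of freedom = 33

df = n₁ + n₂ − 2 = 25 + 10 − 2 = 33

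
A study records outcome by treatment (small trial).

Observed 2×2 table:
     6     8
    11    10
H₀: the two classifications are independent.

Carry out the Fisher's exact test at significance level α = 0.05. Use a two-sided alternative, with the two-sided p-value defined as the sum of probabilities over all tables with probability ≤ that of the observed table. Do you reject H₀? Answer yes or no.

reject H₀: no

Margins: r₁=14, r₂=21, c₁=17, c₂=18, n=35
p_obs = C(14,6)·C(21,11)/C(35,17); sum pmf over tables with pmf ≤ p_obs
p-value (two-sided) = 0.73322
At α=0.05: p ≥ α → fail to reject H₀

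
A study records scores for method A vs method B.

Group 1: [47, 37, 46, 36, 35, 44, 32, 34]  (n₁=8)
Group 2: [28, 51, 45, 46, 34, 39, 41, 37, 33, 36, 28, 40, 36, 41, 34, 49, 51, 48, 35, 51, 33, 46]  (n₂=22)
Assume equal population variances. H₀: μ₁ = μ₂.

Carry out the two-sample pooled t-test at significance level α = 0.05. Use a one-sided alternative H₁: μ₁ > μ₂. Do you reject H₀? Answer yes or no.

reject H₀: no

x̄₁=38.875, s₁=5.866, n₁=8
x̄₂=40.091, s₂=7.341, n₂=22
s_p² = [7·5.866² + 21·7.341²]/28 = 49.0248
SE = √(s_p²·(1/8+1/22)) = 2.8908
t = (38.875−40.091)/2.8908 = -0.4206
df = 28
p-value (one-sided, H₁ greater) = 0.66138
At α=0.05: p ≥ α → fail to reject H₀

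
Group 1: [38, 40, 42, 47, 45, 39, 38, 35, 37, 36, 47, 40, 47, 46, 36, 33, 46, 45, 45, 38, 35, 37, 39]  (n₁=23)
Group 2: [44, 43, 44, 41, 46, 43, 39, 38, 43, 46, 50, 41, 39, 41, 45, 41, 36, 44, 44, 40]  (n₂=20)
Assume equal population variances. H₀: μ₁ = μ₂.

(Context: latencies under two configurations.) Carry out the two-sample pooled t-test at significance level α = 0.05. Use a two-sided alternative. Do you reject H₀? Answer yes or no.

x̄₁=40.478, s₁=4.551, n₁=23
x̄₂=42.400, s₂=3.235, n₂=20
s_p² = [22·4.551² + 19·3.235²]/41 = 15.9644
SE = √(s_p²·(1/23+1/20)) = 1.2216
t = (40.478−42.400)/1.2216 = -1.5731
df = 41
p-value (two-sided) = 0.12338
At α=0.05: p ≥ α → fail to reject H₀

reject H₀: no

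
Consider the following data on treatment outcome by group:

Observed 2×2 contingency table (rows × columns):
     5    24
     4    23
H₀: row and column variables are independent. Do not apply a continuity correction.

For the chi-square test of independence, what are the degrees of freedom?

df = (r−1)(c−1) = (2−1)·(2−1) = 1

degrees of freedom = 1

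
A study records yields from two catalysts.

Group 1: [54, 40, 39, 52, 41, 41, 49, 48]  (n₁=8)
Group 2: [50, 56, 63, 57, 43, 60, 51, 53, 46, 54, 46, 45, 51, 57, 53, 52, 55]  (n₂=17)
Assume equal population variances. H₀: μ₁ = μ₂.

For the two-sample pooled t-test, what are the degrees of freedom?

degrees of freedom = 23

df = n₁ + n₂ − 2 = 8 + 17 − 2 = 23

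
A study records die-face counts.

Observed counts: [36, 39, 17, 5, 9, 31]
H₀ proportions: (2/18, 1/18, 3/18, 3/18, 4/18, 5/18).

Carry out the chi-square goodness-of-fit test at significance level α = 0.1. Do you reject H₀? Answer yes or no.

reject H₀: yes

n = 137; E_i = n·p_i = [15.22, 7.61, 22.83, 22.83, 30.44, 38.06]
χ² = (36−15.22)²/15.22 + (39−7.61)²/7.61 + (17−22.83)²/22.83 + (5−22.83)²/22.83 + (9−30.44)²/30.44 + (31−38.06)²/38.06 = 189.6431
df = 5
p-value (upper-tail) = 0.00000
At α=0.1: p < α → reject H₀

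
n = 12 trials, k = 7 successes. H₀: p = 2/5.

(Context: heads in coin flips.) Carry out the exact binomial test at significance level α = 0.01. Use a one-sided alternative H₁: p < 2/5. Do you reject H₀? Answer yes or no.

Exact binomial: n=12, k=7, p₀=2/5=0.4000
P(X≤7) from Σ C(n,i)·p₀^i·(1−p₀)^(n−i)
p-value (one-sided, H₁ less) = 0.94269
At α=0.01: p ≥ α → fail to reject H₀

reject H₀: no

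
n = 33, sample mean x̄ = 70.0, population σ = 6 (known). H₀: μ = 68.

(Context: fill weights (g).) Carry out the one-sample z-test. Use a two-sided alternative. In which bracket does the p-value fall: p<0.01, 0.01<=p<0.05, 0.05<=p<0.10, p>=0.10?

SE = σ/√n = 6/√33 = 1.0445
z = (x̄−μ₀)/SE = (70.0−68)/1.0445 = 1.9149
p-value (two-sided) = 0.05551
→ bracket: 0.05<=p<0.10

p-value bracket: 0.05<=p<0.10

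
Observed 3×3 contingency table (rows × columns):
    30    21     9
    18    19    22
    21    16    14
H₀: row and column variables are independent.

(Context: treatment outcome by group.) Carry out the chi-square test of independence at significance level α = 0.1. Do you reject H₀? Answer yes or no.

reject H₀: yes

Row totals [60, 59, 51], col totals [69, 56, 45], n=170
χ² = (30−24.35)²/24.35 + (21−19.76)²/19.76 + (9−15.88)²/15.88 + (18−23.95)²/23.95 + (19−19.44)²/19.44 + (22−15.62)²/15.62 + (21−20.70)²/20.70 + (16−16.80)²/16.80 + (14−13.50)²/13.50 = 8.5249
df = 4
p-value (upper-tail) = 0.07414
At α=0.1: p < α → reject H₀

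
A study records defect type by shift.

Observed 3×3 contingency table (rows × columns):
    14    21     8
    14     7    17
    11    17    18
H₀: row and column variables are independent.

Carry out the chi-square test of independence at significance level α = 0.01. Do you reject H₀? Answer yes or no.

Row totals [43, 38, 46], col totals [39, 45, 43], n=127
χ² = (14−13.20)²/13.20 + (21−15.24)²/15.24 + (8−14.56)²/14.56 + (14−11.67)²/11.67 + (7−13.46)²/13.46 + (17−12.87)²/12.87 + (11−14.13)²/14.13 + (17−16.30)²/16.30 + (18−15.57)²/15.57 = 11.1802
df = 4
p-value (upper-tail) = 0.02461
At α=0.01: p ≥ α → fail to reject H₀

reject H₀: no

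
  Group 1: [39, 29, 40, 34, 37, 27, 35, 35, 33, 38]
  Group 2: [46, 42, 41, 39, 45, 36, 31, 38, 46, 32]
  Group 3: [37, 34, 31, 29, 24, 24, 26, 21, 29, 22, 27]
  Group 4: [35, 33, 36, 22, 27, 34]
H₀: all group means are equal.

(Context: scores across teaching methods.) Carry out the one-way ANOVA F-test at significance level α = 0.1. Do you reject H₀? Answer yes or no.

Group means [34.70, 39.60, 27.64, 31.17], grand mean 33.351
SSB = Σnᵢ(x̄ᵢ−x̄)² = 796.554; SSW = ΣΣ(x−x̄ᵢ)² = 823.879
MSB = 796.554/3 = 265.5179; MSW = 823.879/33 = 24.9660
F = MSB/MSW = 10.6352
df = (3, 33)
p-value (upper-tail) = 0.00005
At α=0.1: p < α → reject H₀

reject H₀: yes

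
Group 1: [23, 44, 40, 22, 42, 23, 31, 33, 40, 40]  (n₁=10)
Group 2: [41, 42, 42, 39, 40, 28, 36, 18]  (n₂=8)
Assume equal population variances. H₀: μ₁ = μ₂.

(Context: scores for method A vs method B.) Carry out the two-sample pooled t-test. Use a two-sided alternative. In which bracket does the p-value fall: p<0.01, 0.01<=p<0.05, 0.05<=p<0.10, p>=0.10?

p-value bracket: p>=0.10

x̄₁=33.800, s₁=8.613, n₁=10
x̄₂=35.750, s₂=8.531, n₂=8
s_p² = [9·8.613² + 7·8.531²]/16 = 73.5688
SE = √(s_p²·(1/10+1/8)) = 4.0685
t = (33.800−35.750)/4.0685 = -0.4793
df = 16
p-value (two-sided) = 0.63822
→ bracket: p>=0.10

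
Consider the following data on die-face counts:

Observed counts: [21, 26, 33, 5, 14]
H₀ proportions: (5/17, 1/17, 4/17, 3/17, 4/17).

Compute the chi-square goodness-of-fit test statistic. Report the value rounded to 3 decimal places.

test statistic = 88.821

n = 99; E_i = n·p_i = [29.12, 5.82, 23.29, 17.47, 23.29]
χ² = (21−29.12)²/29.12 + (26−5.82)²/5.82 + (33−23.29)²/23.29 + (5−17.47)²/17.47 + (14−23.29)²/23.29 = 88.8214
df = 4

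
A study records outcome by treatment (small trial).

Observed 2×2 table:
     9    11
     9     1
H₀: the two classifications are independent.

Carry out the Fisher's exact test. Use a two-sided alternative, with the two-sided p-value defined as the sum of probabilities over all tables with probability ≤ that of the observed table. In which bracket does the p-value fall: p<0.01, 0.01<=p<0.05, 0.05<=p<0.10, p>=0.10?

Margins: r₁=20, r₂=10, c₁=18, c₂=12, n=30
p_obs = C(20,9)·C(10,9)/C(30,18); sum pmf over tables with pmf ≤ p_obs
p-value (two-sided) = 0.02353
→ bracket: 0.01<=p<0.05

p-value bracket: 0.01<=p<0.05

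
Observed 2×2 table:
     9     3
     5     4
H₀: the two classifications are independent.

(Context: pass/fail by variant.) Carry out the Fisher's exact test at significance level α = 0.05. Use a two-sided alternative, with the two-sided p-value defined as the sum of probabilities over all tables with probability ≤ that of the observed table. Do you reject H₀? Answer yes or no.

Margins: r₁=12, r₂=9, c₁=14, c₂=7, n=21
p_obs = C(12,9)·C(9,5)/C(21,14); sum pmf over tables with pmf ≤ p_obs
p-value (two-sided) = 0.39721
At α=0.05: p ≥ α → fail to reject H₀

reject H₀: no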